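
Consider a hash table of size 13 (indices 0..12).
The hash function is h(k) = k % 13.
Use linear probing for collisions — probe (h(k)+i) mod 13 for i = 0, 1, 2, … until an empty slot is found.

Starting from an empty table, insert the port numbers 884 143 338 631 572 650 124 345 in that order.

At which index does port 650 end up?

884: h=0 → slot 0
143: h=0, probe 0,1 → slot 1
338: h=0, probe 0,1,2 → slot 2
631: h=7 → slot 7
572: h=0, probe 0,1,2,3 → slot 3
650: h=0, probe 0,1,2,3,4 → slot 4
124: h=7, probe 7,8 → slot 8
345: h=7, probe 7,8,9 → slot 9
Table: [884, 143, 338, 572, 650, ∅, ∅, 631, 124, 345, ∅, ∅, ∅]

4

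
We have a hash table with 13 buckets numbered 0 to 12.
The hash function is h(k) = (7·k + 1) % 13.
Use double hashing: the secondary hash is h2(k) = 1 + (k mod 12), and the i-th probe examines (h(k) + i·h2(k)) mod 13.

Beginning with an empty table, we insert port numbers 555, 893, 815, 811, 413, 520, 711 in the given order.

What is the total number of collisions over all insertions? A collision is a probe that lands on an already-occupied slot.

Insert 555: h=12, slot 12 empty → index 12.
Insert 893: h=12, h2=6, slot 12 occupied → index 5.
Insert 815: h=12, h2=12, slot 12 occupied → index 11.
Insert 811: h=10, slot 10 empty → index 10.
Insert 413: h=6, slot 6 empty → index 6.
Insert 520: h=1, slot 1 empty → index 1.
Insert 711: h=12, h2=4, slot 12 occupied → index 3.
Table: [-, 520, -, 711, -, 893, 413, -, -, -, 811, 815, 555]

3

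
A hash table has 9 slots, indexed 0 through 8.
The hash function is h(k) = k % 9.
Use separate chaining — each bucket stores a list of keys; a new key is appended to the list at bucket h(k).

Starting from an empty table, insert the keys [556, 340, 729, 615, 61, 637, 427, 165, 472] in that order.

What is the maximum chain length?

Insert 556: h=7, bucket 7 empty -> new chain.
Insert 340: h=7, bucket 7 nonempty -> append to chain.
Insert 729: h=0, bucket 0 empty -> new chain.
Insert 615: h=3, bucket 3 empty -> new chain.
Insert 61: h=7, bucket 7 nonempty -> append to chain.
Insert 637: h=7, bucket 7 nonempty -> append to chain.
Insert 427: h=4, bucket 4 empty -> new chain.
Insert 165: h=3, bucket 3 nonempty -> append to chain.
Insert 472: h=4, bucket 4 nonempty -> append to chain.
Final buckets:
0: 729
1: -
2: -
3: 615 -> 165
4: 427 -> 472
5: -
6: -
7: 556 -> 340 -> 61 -> 637
8: -

4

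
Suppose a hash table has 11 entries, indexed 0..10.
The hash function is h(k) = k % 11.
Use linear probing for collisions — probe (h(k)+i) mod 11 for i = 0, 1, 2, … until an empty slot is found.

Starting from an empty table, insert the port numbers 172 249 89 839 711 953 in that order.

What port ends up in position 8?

172: h=7 -> slot 7
249: h=7, probe 7,8 -> slot 8
89: h=1 -> slot 1
839: h=3 -> slot 3
711: h=7, probe 7,8,9 -> slot 9
953: h=7, probe 7,8,9,10 -> slot 10
Table: [-, 89, -, 839, -, -, -, 172, 249, 711, 953]

249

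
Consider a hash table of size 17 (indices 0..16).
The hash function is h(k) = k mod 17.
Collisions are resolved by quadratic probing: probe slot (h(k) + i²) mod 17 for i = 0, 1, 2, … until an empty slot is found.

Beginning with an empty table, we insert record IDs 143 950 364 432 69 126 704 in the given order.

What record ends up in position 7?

143: h=7 -> slot 7
950: h=15 -> slot 15
364: h=7, probe 7,8 -> slot 8
432: h=7, probe 7,8,11 -> slot 11
69: h=1 -> slot 1
126: h=7, probe 7,8,11,16 -> slot 16
704: h=7, probe 7,8,11,16,6 -> slot 6
Table: [., 69, ., ., ., ., 704, 143, 364, ., ., 432, ., ., ., 950, 126]

143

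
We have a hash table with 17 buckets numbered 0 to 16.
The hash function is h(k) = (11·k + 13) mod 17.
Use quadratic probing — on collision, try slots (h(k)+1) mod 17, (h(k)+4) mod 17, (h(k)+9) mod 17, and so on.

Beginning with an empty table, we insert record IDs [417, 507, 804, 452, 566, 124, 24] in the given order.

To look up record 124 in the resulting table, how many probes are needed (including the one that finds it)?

4

Insert 417: h=10, slot 10 empty -> index 10.
Insert 507: h=14, slot 14 empty -> index 14.
Insert 804: h=0, slot 0 empty -> index 0.
Insert 452: h=4, slot 4 empty -> index 4.
Insert 566: h=0, slot 0 occupied -> index 1.
Insert 124: h=0, slots 0,1,4 occupied -> index 9.
Insert 24: h=5, slot 5 empty -> index 5.
Table: [804, 566, _, _, 452, 24, _, _, _, 124, 417, _, _, _, 507, _, _]
Lookup 124: h=0, probe 0,1,4,9 → found at 9.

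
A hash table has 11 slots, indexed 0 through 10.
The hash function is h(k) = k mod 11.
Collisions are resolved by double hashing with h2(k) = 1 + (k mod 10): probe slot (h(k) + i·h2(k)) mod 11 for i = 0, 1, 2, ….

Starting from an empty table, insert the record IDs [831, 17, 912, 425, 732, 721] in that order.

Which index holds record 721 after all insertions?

8

Insert 831: h=6, slot 6 empty -> index 6.
Insert 17: h=6, h2=8, slot 6 occupied -> index 3.
Insert 912: h=10, slot 10 empty -> index 10.
Insert 425: h=7, slot 7 empty -> index 7.
Insert 732: h=6, h2=3, slot 6 occupied -> index 9.
Insert 721: h=6, h2=2, slot 6 occupied -> index 8.
Table: [—, —, —, 17, —, —, 831, 425, 721, 732, 912]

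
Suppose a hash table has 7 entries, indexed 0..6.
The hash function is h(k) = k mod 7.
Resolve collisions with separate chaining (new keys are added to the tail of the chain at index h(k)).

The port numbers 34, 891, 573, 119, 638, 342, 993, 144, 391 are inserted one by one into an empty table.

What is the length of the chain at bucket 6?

Insert 34: h=6, bucket 6 empty -> new chain.
Insert 891: h=2, bucket 2 empty -> new chain.
Insert 573: h=6, bucket 6 nonempty -> append to chain.
Insert 119: h=0, bucket 0 empty -> new chain.
Insert 638: h=1, bucket 1 empty -> new chain.
Insert 342: h=6, bucket 6 nonempty -> append to chain.
Insert 993: h=6, bucket 6 nonempty -> append to chain.
Insert 144: h=4, bucket 4 empty -> new chain.
Insert 391: h=6, bucket 6 nonempty -> append to chain.
Final buckets:
0: 119
1: 638
2: 891
3: —
4: 144
5: —
6: 34 -> 573 -> 342 -> 993 -> 391

5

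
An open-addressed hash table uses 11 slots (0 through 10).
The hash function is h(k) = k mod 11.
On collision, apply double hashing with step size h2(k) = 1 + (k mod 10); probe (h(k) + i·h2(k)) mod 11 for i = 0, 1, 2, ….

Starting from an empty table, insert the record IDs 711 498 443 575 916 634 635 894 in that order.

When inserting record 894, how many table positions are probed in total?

711: h=7 => slot 7
498: h=3 => slot 3
443: h=3, h2=4, probe 3,7,0 => slot 0
575: h=3, h2=6, probe 3,9 => slot 9
916: h=3, h2=7, probe 3,10 => slot 10
634: h=7, h2=5, probe 7,1 => slot 1
635: h=8 => slot 8
894: h=3, h2=5, probe 3,8,2 => slot 2
Table: [443, 634, 894, 498, —, —, —, 711, 635, 575, 916]

3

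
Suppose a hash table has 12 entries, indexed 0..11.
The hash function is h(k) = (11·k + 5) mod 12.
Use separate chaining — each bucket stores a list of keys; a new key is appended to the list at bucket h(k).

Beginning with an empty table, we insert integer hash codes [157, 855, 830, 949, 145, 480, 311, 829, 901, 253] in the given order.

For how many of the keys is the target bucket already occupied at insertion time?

157 → bucket 4
855 → bucket 2
830 → bucket 3
949 → bucket 4 (collision)
145 → bucket 4 (collision)
480 → bucket 5
311 → bucket 6
829 → bucket 4 (collision)
901 → bucket 4 (collision)
253 → bucket 4 (collision)
Final buckets:
0: .
1: .
2: 855
3: 830
4: 157 -> 949 -> 145 -> 829 -> 901 -> 253
5: 480
6: 311
7: .
8: .
9: .
10: .
11: .

5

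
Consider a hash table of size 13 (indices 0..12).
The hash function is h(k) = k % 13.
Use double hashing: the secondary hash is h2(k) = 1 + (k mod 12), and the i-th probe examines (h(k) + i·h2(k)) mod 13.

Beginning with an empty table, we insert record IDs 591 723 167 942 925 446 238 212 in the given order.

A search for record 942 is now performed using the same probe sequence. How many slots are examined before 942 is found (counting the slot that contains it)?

2

Insert 591: h=6, slot 6 empty → index 6.
Insert 723: h=8, slot 8 empty → index 8.
Insert 167: h=11, slot 11 empty → index 11.
Insert 942: h=6, h2=7, slot 6 occupied → index 0.
Insert 925: h=2, slot 2 empty → index 2.
Insert 446: h=4, slot 4 empty → index 4.
Insert 238: h=4, h2=11, slots 4,2,0,11 occupied → index 9.
Insert 212: h=4, h2=9, slots 4,0,9 occupied → index 5.
Table: [942, ., 925, ., 446, 212, 591, ., 723, 238, ., 167, .]
Lookup 942: h=6, h2=7, probe 6,0 → found at 0.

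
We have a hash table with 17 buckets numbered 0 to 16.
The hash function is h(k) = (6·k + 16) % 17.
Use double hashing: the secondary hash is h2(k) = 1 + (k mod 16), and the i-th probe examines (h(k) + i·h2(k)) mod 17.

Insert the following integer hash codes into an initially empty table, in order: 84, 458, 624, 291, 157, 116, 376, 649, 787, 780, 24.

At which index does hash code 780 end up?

Insert 84: h=10, slot 10 empty → index 10.
Insert 458: h=10, h2=11, slot 10 occupied → index 4.
Insert 624: h=3, slot 3 empty → index 3.
Insert 291: h=11, slot 11 empty → index 11.
Insert 157: h=6, slot 6 empty → index 6.
Insert 116: h=15, slot 15 empty → index 15.
Insert 376: h=11, h2=9, slots 11,3 occupied → index 12.
Insert 649: h=0, slot 0 empty → index 0.
Insert 787: h=12, h2=4, slot 12 occupied → index 16.
Insert 780: h=4, h2=13, slots 4,0 occupied → index 13.
Insert 24: h=7, slot 7 empty → index 7.
Table: [649, ∅, ∅, 624, 458, ∅, 157, 24, ∅, ∅, 84, 291, 376, 780, ∅, 116, 787]

13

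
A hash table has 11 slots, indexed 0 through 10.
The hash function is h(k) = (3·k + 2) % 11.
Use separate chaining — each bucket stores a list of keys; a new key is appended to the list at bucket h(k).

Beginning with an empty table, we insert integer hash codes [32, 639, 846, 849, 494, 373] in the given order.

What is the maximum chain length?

Insert 32: h=10, bucket 10 empty → new chain.
Insert 639: h=5, bucket 5 empty → new chain.
Insert 846: h=10, bucket 10 nonempty → append to chain.
Insert 849: h=8, bucket 8 empty → new chain.
Insert 494: h=10, bucket 10 nonempty → append to chain.
Insert 373: h=10, bucket 10 nonempty → append to chain.
Final buckets:
0: _
1: _
2: _
3: _
4: _
5: 639
6: _
7: _
8: 849
9: _
10: 32 -> 846 -> 494 -> 373

4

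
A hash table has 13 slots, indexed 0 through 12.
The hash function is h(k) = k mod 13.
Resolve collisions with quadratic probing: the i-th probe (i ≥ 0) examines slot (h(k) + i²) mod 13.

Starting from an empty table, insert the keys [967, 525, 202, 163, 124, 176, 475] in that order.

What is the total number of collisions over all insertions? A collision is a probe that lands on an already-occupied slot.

11

Insert 967: h=5, slot 5 empty => index 5.
Insert 525: h=5, slot 5 occupied => index 6.
Insert 202: h=7, slot 7 empty => index 7.
Insert 163: h=7, slot 7 occupied => index 8.
Insert 124: h=7, slots 7,8 occupied => index 11.
Insert 176: h=7, slots 7,8,11 occupied => index 3.
Insert 475: h=7, slots 7,8,11,3 occupied => index 10.
Table: [., ., ., 176, ., 967, 525, 202, 163, ., 475, 124, .]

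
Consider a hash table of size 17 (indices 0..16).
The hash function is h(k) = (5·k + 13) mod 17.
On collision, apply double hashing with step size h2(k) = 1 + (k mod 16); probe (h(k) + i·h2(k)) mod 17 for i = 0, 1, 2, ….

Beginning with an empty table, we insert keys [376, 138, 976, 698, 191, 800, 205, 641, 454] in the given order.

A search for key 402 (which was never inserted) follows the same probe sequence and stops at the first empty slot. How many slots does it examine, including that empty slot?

Insert 376: h=6, slot 6 empty -> index 6.
Insert 138: h=6, h2=11, slot 6 occupied -> index 0.
Insert 976: h=14, slot 14 empty -> index 14.
Insert 698: h=1, slot 1 empty -> index 1.
Insert 191: h=16, slot 16 empty -> index 16.
Insert 800: h=1, h2=1, slot 1 occupied -> index 2.
Insert 205: h=1, h2=14, slot 1 occupied -> index 15.
Insert 641: h=5, slot 5 empty -> index 5.
Insert 454: h=5, h2=7, slot 5 occupied -> index 12.
Table: [138, 698, 800, _, _, 641, 376, _, _, _, _, _, 454, _, 976, 205, 191]
Lookup 402: h=0, h2=3, probe 0,3 → slot 3 empty, not found.

2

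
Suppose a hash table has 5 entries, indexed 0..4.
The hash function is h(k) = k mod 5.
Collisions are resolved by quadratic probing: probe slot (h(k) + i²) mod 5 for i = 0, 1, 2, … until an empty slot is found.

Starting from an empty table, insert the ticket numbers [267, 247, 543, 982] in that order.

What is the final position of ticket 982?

1

267: h=2 → slot 2
247: h=2, probe 2,3 → slot 3
543: h=3, probe 3,4 → slot 4
982: h=2, probe 2,3,1 → slot 1
Table: [∅, 982, 267, 247, 543]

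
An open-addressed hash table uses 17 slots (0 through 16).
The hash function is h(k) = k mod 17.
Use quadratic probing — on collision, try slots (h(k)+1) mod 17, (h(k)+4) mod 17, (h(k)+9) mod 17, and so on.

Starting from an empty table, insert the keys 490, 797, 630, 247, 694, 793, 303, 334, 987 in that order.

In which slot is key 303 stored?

13

490 hashes to 14; slot 14 is free => place at 14.
797 hashes to 15; slot 15 is free => place at 15.
630 hashes to 1; slot 1 is free => place at 1.
247 hashes to 9; slot 9 is free => place at 9.
694 hashes to 14; 14,15,1 taken => place at 6.
793 hashes to 11; slot 11 is free => place at 11.
303 hashes to 14; 14,15,1,6 taken => place at 13.
334 hashes to 11; 11 taken => place at 12.
987 hashes to 1; 1 taken => place at 2.
Table: [∅, 630, 987, ∅, ∅, ∅, 694, ∅, ∅, 247, ∅, 793, 334, 303, 490, 797, ∅]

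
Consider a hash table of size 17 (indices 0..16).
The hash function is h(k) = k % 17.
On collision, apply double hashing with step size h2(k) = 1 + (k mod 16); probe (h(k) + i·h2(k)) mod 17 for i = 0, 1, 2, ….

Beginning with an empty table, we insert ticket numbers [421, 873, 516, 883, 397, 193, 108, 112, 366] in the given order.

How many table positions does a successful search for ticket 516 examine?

2

421 hashes to 13; slot 13 is free → place at 13.
873 hashes to 6; slot 6 is free → place at 6.
516 hashes to 6, h2=5; 6 taken → place at 11.
883 hashes to 16; slot 16 is free → place at 16.
397 hashes to 6, h2=14; 6 taken → place at 3.
193 hashes to 6, h2=2; 6 taken → place at 8.
108 hashes to 6, h2=13; 6 taken → place at 2.
112 hashes to 10; slot 10 is free → place at 10.
366 hashes to 9; slot 9 is free → place at 9.
Table: [_, _, 108, 397, _, _, 873, _, 193, 366, 112, 516, _, 421, _, _, 883]
Lookup 516: h=6, h2=5, probe 6,11 → found at 11.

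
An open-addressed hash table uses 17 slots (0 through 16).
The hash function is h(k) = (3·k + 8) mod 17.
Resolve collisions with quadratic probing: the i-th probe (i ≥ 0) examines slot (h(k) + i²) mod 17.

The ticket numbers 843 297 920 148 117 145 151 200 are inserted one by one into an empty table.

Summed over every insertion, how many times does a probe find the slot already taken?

1

843: h=4 => slot 4
297: h=15 => slot 15
920: h=14 => slot 14
148: h=10 => slot 10
117: h=2 => slot 2
145: h=1 => slot 1
151: h=2, probe 2,3 => slot 3
200: h=13 => slot 13
Table: [-, 145, 117, 151, 843, -, -, -, -, -, 148, -, -, 200, 920, 297, -]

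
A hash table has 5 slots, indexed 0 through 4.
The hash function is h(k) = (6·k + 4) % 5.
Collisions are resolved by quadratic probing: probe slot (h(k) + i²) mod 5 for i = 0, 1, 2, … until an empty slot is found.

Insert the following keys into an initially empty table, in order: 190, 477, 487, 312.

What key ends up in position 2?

487

190 hashes to 4; slot 4 is free → place at 4.
477 hashes to 1; slot 1 is free → place at 1.
487 hashes to 1; 1 taken → place at 2.
312 hashes to 1; 1,2 taken → place at 0.
Table: [312, 477, 487, ∅, 190]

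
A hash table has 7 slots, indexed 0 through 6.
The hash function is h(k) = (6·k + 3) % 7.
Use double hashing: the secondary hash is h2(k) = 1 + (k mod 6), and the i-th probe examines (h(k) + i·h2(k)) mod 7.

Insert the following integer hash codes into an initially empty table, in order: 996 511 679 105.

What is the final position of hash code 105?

0

996 hashes to 1; slot 1 is free => place at 1.
511 hashes to 3; slot 3 is free => place at 3.
679 hashes to 3, h2=2; 3 taken => place at 5.
105 hashes to 3, h2=4; 3 taken => place at 0.
Table: [105, 996, ∅, 511, ∅, 679, ∅]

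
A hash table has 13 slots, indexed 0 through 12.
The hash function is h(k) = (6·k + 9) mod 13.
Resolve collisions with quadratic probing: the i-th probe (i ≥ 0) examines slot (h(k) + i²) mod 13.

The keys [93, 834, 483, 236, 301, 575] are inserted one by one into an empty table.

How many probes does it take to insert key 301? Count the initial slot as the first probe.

5

93: h=8 -> slot 8
834: h=8, probe 8,9 -> slot 9
483: h=8, probe 8,9,12 -> slot 12
236: h=8, probe 8,9,12,4 -> slot 4
301: h=8, probe 8,9,12,4,11 -> slot 11
575: h=1 -> slot 1
Table: [., 575, ., ., 236, ., ., ., 93, 834, ., 301, 483]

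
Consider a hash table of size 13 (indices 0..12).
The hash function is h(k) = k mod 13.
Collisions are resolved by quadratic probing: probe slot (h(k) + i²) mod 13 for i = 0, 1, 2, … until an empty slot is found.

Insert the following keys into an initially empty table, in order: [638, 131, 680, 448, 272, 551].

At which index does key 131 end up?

2

Insert 638: h=1, slot 1 empty -> index 1.
Insert 131: h=1, slot 1 occupied -> index 2.
Insert 680: h=4, slot 4 empty -> index 4.
Insert 448: h=6, slot 6 empty -> index 6.
Insert 272: h=12, slot 12 empty -> index 12.
Insert 551: h=5, slot 5 empty -> index 5.
Table: [_, 638, 131, _, 680, 551, 448, _, _, _, _, _, 272]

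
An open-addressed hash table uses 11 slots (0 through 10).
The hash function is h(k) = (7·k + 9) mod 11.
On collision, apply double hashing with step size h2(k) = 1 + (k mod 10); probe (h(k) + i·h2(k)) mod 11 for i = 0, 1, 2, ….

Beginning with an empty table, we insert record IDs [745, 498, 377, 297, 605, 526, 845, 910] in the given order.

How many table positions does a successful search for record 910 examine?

2

Insert 745: h=10, slot 10 empty => index 10.
Insert 498: h=8, slot 8 empty => index 8.
Insert 377: h=8, h2=8, slot 8 occupied => index 5.
Insert 297: h=9, slot 9 empty => index 9.
Insert 605: h=9, h2=6, slot 9 occupied => index 4.
Insert 526: h=6, slot 6 empty => index 6.
Insert 845: h=6, h2=6, slot 6 occupied => index 1.
Insert 910: h=10, h2=1, slot 10 occupied => index 0.
Table: [910, 845, _, _, 605, 377, 526, _, 498, 297, 745]
Lookup 910: h=10, h2=1, probe 10,0 → found at 0.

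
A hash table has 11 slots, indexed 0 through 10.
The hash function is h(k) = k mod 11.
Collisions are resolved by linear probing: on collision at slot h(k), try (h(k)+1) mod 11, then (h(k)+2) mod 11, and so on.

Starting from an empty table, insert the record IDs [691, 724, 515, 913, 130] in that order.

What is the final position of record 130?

691 hashes to 9; slot 9 is free → place at 9.
724 hashes to 9; 9 taken → place at 10.
515 hashes to 9; 9,10 taken → place at 0.
913 hashes to 0; 0 taken → place at 1.
130 hashes to 9; 9,10,0,1 taken → place at 2.
Table: [515, 913, 130, —, —, —, —, —, —, 691, 724]

2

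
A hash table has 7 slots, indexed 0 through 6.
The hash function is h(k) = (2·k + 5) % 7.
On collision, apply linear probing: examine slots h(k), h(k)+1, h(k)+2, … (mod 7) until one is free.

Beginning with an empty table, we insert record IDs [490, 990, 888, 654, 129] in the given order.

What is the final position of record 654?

490 hashes to 5; slot 5 is free → place at 5.
990 hashes to 4; slot 4 is free → place at 4.
888 hashes to 3; slot 3 is free → place at 3.
654 hashes to 4; 4,5 taken → place at 6.
129 hashes to 4; 4,5,6 taken → place at 0.
Table: [129, ., ., 888, 990, 490, 654]

6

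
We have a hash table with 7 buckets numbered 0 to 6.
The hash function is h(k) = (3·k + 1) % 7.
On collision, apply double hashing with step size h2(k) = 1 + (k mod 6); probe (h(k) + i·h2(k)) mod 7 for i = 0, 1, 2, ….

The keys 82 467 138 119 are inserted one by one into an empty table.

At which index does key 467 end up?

1

Insert 82: h=2, slot 2 empty → index 2.
Insert 467: h=2, h2=6, slot 2 occupied → index 1.
Insert 138: h=2, h2=1, slot 2 occupied → index 3.
Insert 119: h=1, h2=6, slot 1 occupied → index 0.
Table: [119, 467, 82, 138, ∅, ∅, ∅]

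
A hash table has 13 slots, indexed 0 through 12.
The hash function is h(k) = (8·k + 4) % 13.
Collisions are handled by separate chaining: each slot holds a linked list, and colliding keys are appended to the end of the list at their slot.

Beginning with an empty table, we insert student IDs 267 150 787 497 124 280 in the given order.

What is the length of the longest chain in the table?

267 → bucket 8
150 → bucket 8 (collision)
787 → bucket 8 (collision)
497 → bucket 2
124 → bucket 8 (collision)
280 → bucket 8 (collision)
Final buckets:
0: —
1: —
2: 497
3: —
4: —
5: —
6: —
7: —
8: 267 -> 150 -> 787 -> 124 -> 280
9: —
10: —
11: —
12: —

5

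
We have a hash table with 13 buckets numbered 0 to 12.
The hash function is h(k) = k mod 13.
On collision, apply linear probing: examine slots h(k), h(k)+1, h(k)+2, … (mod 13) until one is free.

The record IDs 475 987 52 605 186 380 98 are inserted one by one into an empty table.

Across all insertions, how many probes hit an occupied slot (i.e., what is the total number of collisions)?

3

475 hashes to 7; slot 7 is free => place at 7.
987 hashes to 12; slot 12 is free => place at 12.
52 hashes to 0; slot 0 is free => place at 0.
605 hashes to 7; 7 taken => place at 8.
186 hashes to 4; slot 4 is free => place at 4.
380 hashes to 3; slot 3 is free => place at 3.
98 hashes to 7; 7,8 taken => place at 9.
Table: [52, ., ., 380, 186, ., ., 475, 605, 98, ., ., 987]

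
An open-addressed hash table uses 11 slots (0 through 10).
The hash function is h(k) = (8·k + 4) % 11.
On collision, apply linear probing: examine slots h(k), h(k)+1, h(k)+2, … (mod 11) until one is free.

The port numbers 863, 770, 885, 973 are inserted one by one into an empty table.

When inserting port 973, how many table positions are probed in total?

863 hashes to 0; slot 0 is free → place at 0.
770 hashes to 4; slot 4 is free → place at 4.
885 hashes to 0; 0 taken → place at 1.
973 hashes to 0; 0,1 taken → place at 2.
Table: [863, 885, 973, _, 770, _, _, _, _, _, _]

3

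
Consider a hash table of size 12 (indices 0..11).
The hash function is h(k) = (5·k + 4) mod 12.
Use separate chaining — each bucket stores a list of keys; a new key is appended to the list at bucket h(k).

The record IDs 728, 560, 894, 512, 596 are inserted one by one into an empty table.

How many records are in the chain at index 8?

Insert 728: h=8, bucket 8 empty -> new chain.
Insert 560: h=8, bucket 8 nonempty -> append to chain.
Insert 894: h=10, bucket 10 empty -> new chain.
Insert 512: h=8, bucket 8 nonempty -> append to chain.
Insert 596: h=8, bucket 8 nonempty -> append to chain.
Final buckets:
0: —
1: —
2: —
3: —
4: —
5: —
6: —
7: —
8: 728 -> 560 -> 512 -> 596
9: —
10: 894
11: —

4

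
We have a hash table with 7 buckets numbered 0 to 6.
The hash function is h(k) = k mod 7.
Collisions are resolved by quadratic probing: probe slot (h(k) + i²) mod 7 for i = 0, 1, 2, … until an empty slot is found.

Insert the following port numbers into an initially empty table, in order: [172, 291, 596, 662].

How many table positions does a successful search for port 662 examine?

4

172: h=4 -> slot 4
291: h=4, probe 4,5 -> slot 5
596: h=1 -> slot 1
662: h=4, probe 4,5,1,6 -> slot 6
Table: [∅, 596, ∅, ∅, 172, 291, 662]
Lookup 662: h=4, probe 4,5,1,6 → found at 6.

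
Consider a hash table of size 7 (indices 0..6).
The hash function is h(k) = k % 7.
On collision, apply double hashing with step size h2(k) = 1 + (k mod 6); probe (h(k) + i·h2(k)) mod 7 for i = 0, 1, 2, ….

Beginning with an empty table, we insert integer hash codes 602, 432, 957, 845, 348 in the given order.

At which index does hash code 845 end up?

602 hashes to 0; slot 0 is free => place at 0.
432 hashes to 5; slot 5 is free => place at 5.
957 hashes to 5, h2=4; 5 taken => place at 2.
845 hashes to 5, h2=6; 5 taken => place at 4.
348 hashes to 5, h2=1; 5 taken => place at 6.
Table: [602, ∅, 957, ∅, 845, 432, 348]

4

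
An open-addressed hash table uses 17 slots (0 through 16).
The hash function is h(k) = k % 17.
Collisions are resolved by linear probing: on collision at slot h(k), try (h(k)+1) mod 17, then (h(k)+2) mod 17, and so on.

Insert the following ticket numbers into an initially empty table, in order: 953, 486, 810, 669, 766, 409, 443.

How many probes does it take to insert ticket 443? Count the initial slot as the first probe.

4

953: h=1 → slot 1
486: h=10 → slot 10
810: h=11 → slot 11
669: h=6 → slot 6
766: h=1, probe 1,2 → slot 2
409: h=1, probe 1,2,3 → slot 3
443: h=1, probe 1,2,3,4 → slot 4
Table: [—, 953, 766, 409, 443, —, 669, —, —, —, 486, 810, —, —, —, —, —]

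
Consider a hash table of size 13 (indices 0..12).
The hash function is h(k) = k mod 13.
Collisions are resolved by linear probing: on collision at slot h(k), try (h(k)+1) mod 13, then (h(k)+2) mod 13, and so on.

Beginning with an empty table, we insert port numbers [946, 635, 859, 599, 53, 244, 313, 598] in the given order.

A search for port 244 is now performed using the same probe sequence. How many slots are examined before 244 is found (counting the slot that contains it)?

3

946 hashes to 10; slot 10 is free => place at 10.
635 hashes to 11; slot 11 is free => place at 11.
859 hashes to 1; slot 1 is free => place at 1.
599 hashes to 1; 1 taken => place at 2.
53 hashes to 1; 1,2 taken => place at 3.
244 hashes to 10; 10,11 taken => place at 12.
313 hashes to 1; 1,2,3 taken => place at 4.
598 hashes to 0; slot 0 is free => place at 0.
Table: [598, 859, 599, 53, 313, -, -, -, -, -, 946, 635, 244]
Lookup 244: h=10, probe 10,11,12 → found at 12.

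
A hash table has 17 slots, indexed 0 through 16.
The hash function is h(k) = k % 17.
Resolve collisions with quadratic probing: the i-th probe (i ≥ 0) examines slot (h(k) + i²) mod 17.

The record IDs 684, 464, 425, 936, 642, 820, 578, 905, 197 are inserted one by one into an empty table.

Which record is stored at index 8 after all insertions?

684 hashes to 4; slot 4 is free -> place at 4.
464 hashes to 5; slot 5 is free -> place at 5.
425 hashes to 0; slot 0 is free -> place at 0.
936 hashes to 1; slot 1 is free -> place at 1.
642 hashes to 13; slot 13 is free -> place at 13.
820 hashes to 4; 4,5 taken -> place at 8.
578 hashes to 0; 0,1,4 taken -> place at 9.
905 hashes to 4; 4,5,8,13 taken -> place at 3.
197 hashes to 10; slot 10 is free -> place at 10.
Table: [425, 936, _, 905, 684, 464, _, _, 820, 578, 197, _, _, 642, _, _, _]

820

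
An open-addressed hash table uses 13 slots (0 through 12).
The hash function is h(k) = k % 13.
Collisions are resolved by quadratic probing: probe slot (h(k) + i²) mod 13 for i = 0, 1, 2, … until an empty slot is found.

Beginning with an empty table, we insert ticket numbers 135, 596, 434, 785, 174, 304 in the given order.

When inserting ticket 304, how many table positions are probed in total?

5

Insert 135: h=5, slot 5 empty -> index 5.
Insert 596: h=11, slot 11 empty -> index 11.
Insert 434: h=5, slot 5 occupied -> index 6.
Insert 785: h=5, slots 5,6 occupied -> index 9.
Insert 174: h=5, slots 5,6,9 occupied -> index 1.
Insert 304: h=5, slots 5,6,9,1 occupied -> index 8.
Table: [∅, 174, ∅, ∅, ∅, 135, 434, ∅, 304, 785, ∅, 596, ∅]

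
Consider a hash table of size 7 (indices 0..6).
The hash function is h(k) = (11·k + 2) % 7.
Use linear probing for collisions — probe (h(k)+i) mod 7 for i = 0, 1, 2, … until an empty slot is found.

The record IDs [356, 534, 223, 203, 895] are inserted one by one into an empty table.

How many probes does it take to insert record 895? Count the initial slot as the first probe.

3

356: h=5 -> slot 5
534: h=3 -> slot 3
223: h=5, probe 5,6 -> slot 6
203: h=2 -> slot 2
895: h=5, probe 5,6,0 -> slot 0
Table: [895, ., 203, 534, ., 356, 223]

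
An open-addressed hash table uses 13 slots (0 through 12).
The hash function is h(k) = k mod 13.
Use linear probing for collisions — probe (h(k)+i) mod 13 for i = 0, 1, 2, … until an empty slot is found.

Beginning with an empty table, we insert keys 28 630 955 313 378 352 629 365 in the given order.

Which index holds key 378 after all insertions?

3

28: h=2 -> slot 2
630: h=6 -> slot 6
955: h=6, probe 6,7 -> slot 7
313: h=1 -> slot 1
378: h=1, probe 1,2,3 -> slot 3
352: h=1, probe 1,2,3,4 -> slot 4
629: h=5 -> slot 5
365: h=1, probe 1,2,3,4,5,6,7,8 -> slot 8
Table: [., 313, 28, 378, 352, 629, 630, 955, 365, ., ., ., .]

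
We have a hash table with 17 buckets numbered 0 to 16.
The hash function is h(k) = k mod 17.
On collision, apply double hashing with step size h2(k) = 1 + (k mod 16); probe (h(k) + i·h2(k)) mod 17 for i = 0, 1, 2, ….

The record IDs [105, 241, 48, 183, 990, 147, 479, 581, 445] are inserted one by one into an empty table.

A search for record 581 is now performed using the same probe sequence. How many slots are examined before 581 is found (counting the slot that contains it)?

Insert 105: h=3, slot 3 empty → index 3.
Insert 241: h=3, h2=2, slot 3 occupied → index 5.
Insert 48: h=14, slot 14 empty → index 14.
Insert 183: h=13, slot 13 empty → index 13.
Insert 990: h=4, slot 4 empty → index 4.
Insert 147: h=11, slot 11 empty → index 11.
Insert 479: h=3, h2=16, slot 3 occupied → index 2.
Insert 581: h=3, h2=6, slot 3 occupied → index 9.
Insert 445: h=3, h2=14, slot 3 occupied → index 0.
Table: [445, ∅, 479, 105, 990, 241, ∅, ∅, ∅, 581, ∅, 147, ∅, 183, 48, ∅, ∅]
Lookup 581: h=3, h2=6, probe 3,9 → found at 9.

2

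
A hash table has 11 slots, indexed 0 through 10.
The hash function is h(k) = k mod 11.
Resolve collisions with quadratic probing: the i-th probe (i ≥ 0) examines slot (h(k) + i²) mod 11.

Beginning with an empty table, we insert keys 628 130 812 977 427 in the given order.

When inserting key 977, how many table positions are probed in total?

3

628 hashes to 1; slot 1 is free => place at 1.
130 hashes to 9; slot 9 is free => place at 9.
812 hashes to 9; 9 taken => place at 10.
977 hashes to 9; 9,10 taken => place at 2.
427 hashes to 9; 9,10,2 taken => place at 7.
Table: [—, 628, 977, —, —, —, —, 427, —, 130, 812]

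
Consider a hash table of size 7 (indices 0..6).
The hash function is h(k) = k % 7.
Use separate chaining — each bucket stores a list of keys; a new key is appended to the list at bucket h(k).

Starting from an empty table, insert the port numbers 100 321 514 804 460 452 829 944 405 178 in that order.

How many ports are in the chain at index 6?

4

Insert 100: h=2, bucket 2 empty → new chain.
Insert 321: h=6, bucket 6 empty → new chain.
Insert 514: h=3, bucket 3 empty → new chain.
Insert 804: h=6, bucket 6 nonempty → append to chain.
Insert 460: h=5, bucket 5 empty → new chain.
Insert 452: h=4, bucket 4 empty → new chain.
Insert 829: h=3, bucket 3 nonempty → append to chain.
Insert 944: h=6, bucket 6 nonempty → append to chain.
Insert 405: h=6, bucket 6 nonempty → append to chain.
Insert 178: h=3, bucket 3 nonempty → append to chain.
Final buckets:
0: .
1: .
2: 100
3: 514 -> 829 -> 178
4: 452
5: 460
6: 321 -> 804 -> 944 -> 405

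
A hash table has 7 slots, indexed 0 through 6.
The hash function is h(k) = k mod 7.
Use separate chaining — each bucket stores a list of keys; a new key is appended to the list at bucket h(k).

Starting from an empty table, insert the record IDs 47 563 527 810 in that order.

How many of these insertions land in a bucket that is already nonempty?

1

47 -> bucket 5
563 -> bucket 3
527 -> bucket 2
810 -> bucket 5 (collision)
Final buckets:
0: —
1: —
2: 527
3: 563
4: —
5: 47 -> 810
6: —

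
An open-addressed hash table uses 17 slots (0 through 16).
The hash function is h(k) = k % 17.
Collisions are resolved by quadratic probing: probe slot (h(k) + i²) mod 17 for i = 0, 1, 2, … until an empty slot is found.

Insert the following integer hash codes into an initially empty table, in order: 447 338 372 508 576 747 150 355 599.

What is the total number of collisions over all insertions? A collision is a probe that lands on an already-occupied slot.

12

447 hashes to 5; slot 5 is free -> place at 5.
338 hashes to 15; slot 15 is free -> place at 15.
372 hashes to 15; 15 taken -> place at 16.
508 hashes to 15; 15,16 taken -> place at 2.
576 hashes to 15; 15,16,2 taken -> place at 7.
747 hashes to 16; 16 taken -> place at 0.
150 hashes to 14; slot 14 is free -> place at 14.
355 hashes to 15; 15,16,2,7,14 taken -> place at 6.
599 hashes to 4; slot 4 is free -> place at 4.
Table: [747, ∅, 508, ∅, 599, 447, 355, 576, ∅, ∅, ∅, ∅, ∅, ∅, 150, 338, 372]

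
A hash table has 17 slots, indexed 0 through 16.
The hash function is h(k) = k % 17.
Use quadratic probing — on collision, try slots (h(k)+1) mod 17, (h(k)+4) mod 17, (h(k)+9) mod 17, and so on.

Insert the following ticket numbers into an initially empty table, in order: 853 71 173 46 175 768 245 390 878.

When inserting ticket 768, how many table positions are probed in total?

5

Insert 853: h=3, slot 3 empty -> index 3.
Insert 71: h=3, slot 3 occupied -> index 4.
Insert 173: h=3, slots 3,4 occupied -> index 7.
Insert 46: h=12, slot 12 empty -> index 12.
Insert 175: h=5, slot 5 empty -> index 5.
Insert 768: h=3, slots 3,4,7,12 occupied -> index 2.
Insert 245: h=7, slot 7 occupied -> index 8.
Insert 390: h=16, slot 16 empty -> index 16.
Insert 878: h=11, slot 11 empty -> index 11.
Table: [-, -, 768, 853, 71, 175, -, 173, 245, -, -, 878, 46, -, -, -, 390]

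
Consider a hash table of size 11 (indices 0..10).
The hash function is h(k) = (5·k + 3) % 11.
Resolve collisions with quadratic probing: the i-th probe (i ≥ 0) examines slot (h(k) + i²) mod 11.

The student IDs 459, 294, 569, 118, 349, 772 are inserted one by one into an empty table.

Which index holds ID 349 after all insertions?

4

Insert 459: h=10, slot 10 empty → index 10.
Insert 294: h=10, slot 10 occupied → index 0.
Insert 569: h=10, slots 10,0 occupied → index 3.
Insert 118: h=10, slots 10,0,3 occupied → index 8.
Insert 349: h=10, slots 10,0,3,8 occupied → index 4.
Insert 772: h=2, slot 2 empty → index 2.
Table: [294, ., 772, 569, 349, ., ., ., 118, ., 459]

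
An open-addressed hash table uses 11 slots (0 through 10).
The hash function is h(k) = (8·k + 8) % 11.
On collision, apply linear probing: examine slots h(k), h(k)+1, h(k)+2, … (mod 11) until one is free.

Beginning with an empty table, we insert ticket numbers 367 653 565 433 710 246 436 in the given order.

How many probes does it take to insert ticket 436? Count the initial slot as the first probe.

5

367 hashes to 7; slot 7 is free => place at 7.
653 hashes to 7; 7 taken => place at 8.
565 hashes to 7; 7,8 taken => place at 9.
433 hashes to 7; 7,8,9 taken => place at 10.
710 hashes to 1; slot 1 is free => place at 1.
246 hashes to 7; 7,8,9,10 taken => place at 0.
436 hashes to 9; 9,10,0,1 taken => place at 2.
Table: [246, 710, 436, ∅, ∅, ∅, ∅, 367, 653, 565, 433]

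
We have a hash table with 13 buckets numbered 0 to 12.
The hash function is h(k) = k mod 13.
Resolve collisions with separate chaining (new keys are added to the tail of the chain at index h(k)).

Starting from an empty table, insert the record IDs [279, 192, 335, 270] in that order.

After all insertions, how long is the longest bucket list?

Insert 279: h=6, bucket 6 empty -> new chain.
Insert 192: h=10, bucket 10 empty -> new chain.
Insert 335: h=10, bucket 10 nonempty -> append to chain.
Insert 270: h=10, bucket 10 nonempty -> append to chain.
Final buckets:
0: .
1: .
2: .
3: .
4: .
5: .
6: 279
7: .
8: .
9: .
10: 192 -> 335 -> 270
11: .
12: .

3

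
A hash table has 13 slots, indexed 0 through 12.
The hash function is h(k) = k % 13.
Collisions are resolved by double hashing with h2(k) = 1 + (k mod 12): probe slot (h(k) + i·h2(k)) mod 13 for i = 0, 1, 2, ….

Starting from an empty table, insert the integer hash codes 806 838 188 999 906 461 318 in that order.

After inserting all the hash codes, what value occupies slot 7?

Insert 806: h=0, slot 0 empty => index 0.
Insert 838: h=6, slot 6 empty => index 6.
Insert 188: h=6, h2=9, slot 6 occupied => index 2.
Insert 999: h=11, slot 11 empty => index 11.
Insert 906: h=9, slot 9 empty => index 9.
Insert 461: h=6, h2=6, slot 6 occupied => index 12.
Insert 318: h=6, h2=7, slots 6,0 occupied => index 7.
Table: [806, ∅, 188, ∅, ∅, ∅, 838, 318, ∅, 906, ∅, 999, 461]

318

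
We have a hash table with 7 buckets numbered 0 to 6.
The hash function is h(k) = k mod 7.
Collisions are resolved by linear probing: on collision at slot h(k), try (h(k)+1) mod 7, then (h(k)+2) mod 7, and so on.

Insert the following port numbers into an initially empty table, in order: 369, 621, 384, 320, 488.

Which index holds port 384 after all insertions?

0

369: h=5 -> slot 5
621: h=5, probe 5,6 -> slot 6
384: h=6, probe 6,0 -> slot 0
320: h=5, probe 5,6,0,1 -> slot 1
488: h=5, probe 5,6,0,1,2 -> slot 2
Table: [384, 320, 488, ., ., 369, 621]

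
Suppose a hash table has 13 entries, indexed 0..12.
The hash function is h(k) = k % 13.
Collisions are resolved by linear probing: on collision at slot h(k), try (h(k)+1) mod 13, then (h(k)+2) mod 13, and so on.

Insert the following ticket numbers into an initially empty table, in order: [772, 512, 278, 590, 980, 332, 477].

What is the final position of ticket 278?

7

772 hashes to 5; slot 5 is free → place at 5.
512 hashes to 5; 5 taken → place at 6.
278 hashes to 5; 5,6 taken → place at 7.
590 hashes to 5; 5,6,7 taken → place at 8.
980 hashes to 5; 5,6,7,8 taken → place at 9.
332 hashes to 7; 7,8,9 taken → place at 10.
477 hashes to 9; 9,10 taken → place at 11.
Table: [∅, ∅, ∅, ∅, ∅, 772, 512, 278, 590, 980, 332, 477, ∅]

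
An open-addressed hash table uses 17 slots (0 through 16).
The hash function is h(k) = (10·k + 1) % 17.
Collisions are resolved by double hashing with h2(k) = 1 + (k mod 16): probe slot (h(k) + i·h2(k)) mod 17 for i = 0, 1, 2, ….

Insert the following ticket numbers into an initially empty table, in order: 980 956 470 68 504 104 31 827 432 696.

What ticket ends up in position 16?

470

980: h=9 => slot 9
956: h=7 => slot 7
470: h=9, h2=7, probe 9,16 => slot 16
68: h=1 => slot 1
504: h=9, h2=9, probe 9,1,10 => slot 10
104: h=4 => slot 4
31: h=5 => slot 5
827: h=9, h2=12, probe 9,4,16,11 => slot 11
432: h=3 => slot 3
696: h=8 => slot 8
Table: [_, 68, _, 432, 104, 31, _, 956, 696, 980, 504, 827, _, _, _, _, 470]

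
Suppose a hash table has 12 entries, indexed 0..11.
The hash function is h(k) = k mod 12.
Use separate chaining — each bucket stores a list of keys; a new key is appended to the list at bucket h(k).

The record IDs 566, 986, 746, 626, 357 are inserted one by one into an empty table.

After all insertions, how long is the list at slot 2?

Insert 566: h=2, bucket 2 empty → new chain.
Insert 986: h=2, bucket 2 nonempty → append to chain.
Insert 746: h=2, bucket 2 nonempty → append to chain.
Insert 626: h=2, bucket 2 nonempty → append to chain.
Insert 357: h=9, bucket 9 empty → new chain.
Final buckets:
0: —
1: —
2: 566 -> 986 -> 746 -> 626
3: —
4: —
5: —
6: —
7: —
8: —
9: 357
10: —
11: —

4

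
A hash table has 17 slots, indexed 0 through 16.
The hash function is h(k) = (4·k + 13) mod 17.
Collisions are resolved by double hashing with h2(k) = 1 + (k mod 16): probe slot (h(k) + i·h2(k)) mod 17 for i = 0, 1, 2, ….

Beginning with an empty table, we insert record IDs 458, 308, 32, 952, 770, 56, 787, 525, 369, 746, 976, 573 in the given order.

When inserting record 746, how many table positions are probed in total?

5

Insert 458: h=9, slot 9 empty => index 9.
Insert 308: h=4, slot 4 empty => index 4.
Insert 32: h=5, slot 5 empty => index 5.
Insert 952: h=13, slot 13 empty => index 13.
Insert 770: h=16, slot 16 empty => index 16.
Insert 56: h=16, h2=9, slot 16 occupied => index 8.
Insert 787: h=16, h2=4, slot 16 occupied => index 3.
Insert 525: h=5, h2=14, slot 5 occupied => index 2.
Insert 369: h=10, slot 10 empty => index 10.
Insert 746: h=5, h2=11, slots 5,16,10,4 occupied => index 15.
Insert 976: h=7, slot 7 empty => index 7.
Insert 573: h=10, h2=14, slots 10,7,4 occupied => index 1.
Table: [—, 573, 525, 787, 308, 32, —, 976, 56, 458, 369, —, —, 952, —, 746, 770]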